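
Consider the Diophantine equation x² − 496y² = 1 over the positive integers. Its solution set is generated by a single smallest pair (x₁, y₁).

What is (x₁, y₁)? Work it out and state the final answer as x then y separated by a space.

√496 → a₀=22, period (3,1,2,4,1,…,1,3,44); ℓ=16 even so k=15
i=0: a=22 ⇒ p=22, q=1
i=1: a=3 ⇒ p=67, q=3
…
i=6: a=1 ⇒ p=2383, q=107
…
i=8: a=2 ⇒ p=14543, q=653
…
i=11: a=1 ⇒ p=84875, q=3811
…
i=14: a=1 ⇒ p=1252502, q=56239
i=15: a=3 ⇒ p=4620799, q=207480
fundamental: x₁=4620799, y₁=207480  (since 21351783398401 − 496·43047950400 = 1)

4620799 207480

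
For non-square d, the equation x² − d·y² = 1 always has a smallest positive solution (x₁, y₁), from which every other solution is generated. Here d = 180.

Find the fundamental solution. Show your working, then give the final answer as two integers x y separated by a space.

√180 → a₀=13, period (2,2,2,26); ℓ=4 even so k=3
k=0  a_k=13  p_k/q_k = 13/1
k=1  a_k=2  p_k/q_k = 27/2
k=2  a_k=2  p_k/q_k = 67/5
k=3  a_k=2  p_k/q_k = 161/12
fundamental: x₁=161, y₁=12  (since 25921 − 180·144 = 1)

161 12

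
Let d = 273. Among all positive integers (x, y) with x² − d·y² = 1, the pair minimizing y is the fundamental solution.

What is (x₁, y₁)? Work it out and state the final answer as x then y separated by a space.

[16; 1,1,10,1,1,32] for √273; ℓ=6 ⇒ convergent index 5
i=0: a=16 ⇒ p=16, q=1
…
i=2: a=1 ⇒ p=33, q=2
i=3: a=10 ⇒ p=347, q=21
i=4: a=1 ⇒ p=380, q=23
i=5: a=1 ⇒ p=727, q=44
(x₁, y₁) = (727, 44);  727² − 273·44² = 1 ✓

727 44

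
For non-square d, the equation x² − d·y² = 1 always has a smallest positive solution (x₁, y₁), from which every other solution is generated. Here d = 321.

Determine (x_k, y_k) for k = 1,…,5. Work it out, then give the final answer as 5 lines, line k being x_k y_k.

[17; 1,10,1,34] for √321; ℓ=4 ⇒ convergent index 3
a_0=17:  p_0=17·1+0=17,  q_0=17·0+1=1
…
a_2=10:  p_2=10·18+17=197,  q_2=10·1+1=11
a_3=1:  p_3=1·197+18=215,  q_3=1·11+1=12
(x₁, y₁) = (215, 12);  215² − 321·12² = 1 ✓
(x_2, y_2) = (215·215 + 321·12·12, 215·12 + 12·215) = (92449, 5160)
(x_3, y_3) = (215·92449 + 321·12·5160, 215·5160 + 12·92449) = (39752855, 2218788)
(x_4, y_4) = (215·39752855 + 321·12·2218788, 215·2218788 + 12·39752855) = (17093635201, 954073680)
(x_5, y_5) = (215·17093635201 + 321·12·954073680, 215·954073680 + 12·17093635201) = (7350223383575, 410249463612)

215 12
92449 5160
39752855 2218788
17093635201 954073680
7350223383575 410249463612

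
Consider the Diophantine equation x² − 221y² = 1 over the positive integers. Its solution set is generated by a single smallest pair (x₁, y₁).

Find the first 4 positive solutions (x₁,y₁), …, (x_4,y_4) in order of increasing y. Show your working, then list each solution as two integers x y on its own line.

d=221: √d = [14; 1,6,2,6,1,28] (ℓ=6, even), read p_5/q_5
k=0  a_k=14  p_k/q_k = 14/1
…
k=2  a_k=6  p_k/q_k = 104/7
…
k=4  a_k=6  p_k/q_k = 1442/97
k=5  a_k=1  p_k/q_k = 1665/112
→ (1665, 112).  Check: 1665²=2772225, 221·112²=2772224, difference 1.
k=2:  x_2 = 1665·1665+221·112·112 = 5544449,  y_2 = 1665·112+112·1665 = 372960
k=3:  x_3 = 1665·5544449+221·112·372960 = 18463013505,  y_3 = 1665·372960+112·5544449 = 1241956688
k=4:  x_4 = 1665·18463013505+221·112·1241956688 = 61481829427201,  y_4 = 1665·1241956688+112·18463013505 = 4135715398080

1665 112
5544449 372960
18463013505 1241956688
61481829427201 4135715398080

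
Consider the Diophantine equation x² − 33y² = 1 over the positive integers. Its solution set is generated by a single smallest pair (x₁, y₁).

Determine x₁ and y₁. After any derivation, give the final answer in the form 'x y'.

23 4

[5; 1,2,1,10] for √33; ℓ=4 ⇒ convergent index 3
k=0  a_k=5  p_k/q_k = 5/1
…
k=2  a_k=2  p_k/q_k = 17/3
k=3  a_k=1  p_k/q_k = 23/4
→ (23, 4).  Check: 23²=529, 33·4²=528, difference 1.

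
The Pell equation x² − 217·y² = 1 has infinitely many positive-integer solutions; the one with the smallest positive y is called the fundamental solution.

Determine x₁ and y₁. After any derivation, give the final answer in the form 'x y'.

3844063 260952

√217 → a₀=14, period (1,2,1,2,1,…,2,1,28); ℓ=16 even so k=15
i=0: a=14 ⇒ p=14, q=1
…
i=3: a=1 ⇒ p=59, q=4
…
i=5: a=1 ⇒ p=221, q=15
i=6: a=1 ⇒ p=383, q=26
…
i=8: a=4 ⇒ p=15055, q=1022
i=9: a=9 ⇒ p=139163, q=9447
i=10: a=1 ⇒ p=154218, q=10469
i=11: a=1 ⇒ p=293381, q=19916
…
i=13: a=1 ⇒ p=1034361, q=70217
i=14: a=2 ⇒ p=2809702, q=190735
i=15: a=1 ⇒ p=3844063, q=260952
fundamental: x₁=3844063, y₁=260952  (since 14776820347969 − 217·68095946304 = 1)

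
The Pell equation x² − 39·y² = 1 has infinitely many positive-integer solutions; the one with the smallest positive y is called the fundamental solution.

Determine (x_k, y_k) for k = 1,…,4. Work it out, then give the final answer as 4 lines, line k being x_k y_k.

25 4
1249 200
62425 9996
3120001 499600

[6; 4,12] for √39; ℓ=2 ⇒ convergent index 1
step 0: (6, 1)  from 6·(1,0) + (0,1)
step 1: (25, 4)  from 4·(6,1) + (1,0)
fundamental: x₁=25, y₁=4  (since 625 − 39·16 = 1)
k=2:  x_2 = 25·25+39·4·4 = 1249,  y_2 = 25·4+4·25 = 200
k=3:  x_3 = 25·1249+39·4·200 = 62425,  y_3 = 25·200+4·1249 = 9996
k=4:  x_4 = 25·62425+39·4·9996 = 3120001,  y_4 = 25·9996+4·62425 = 499600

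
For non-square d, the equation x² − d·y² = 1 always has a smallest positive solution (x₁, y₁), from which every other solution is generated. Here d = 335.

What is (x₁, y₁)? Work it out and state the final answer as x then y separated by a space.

604 33

√335 = [18; 3,3,3,36, …], period ℓ=4 (even) → k=3
k=0  a_k=18  p_k/q_k = 18/1
k=1  a_k=3  p_k/q_k = 55/3
k=2  a_k=3  p_k/q_k = 183/10
k=3  a_k=3  p_k/q_k = 604/33
→ (604, 33).  Check: 604²=364816, 335·33²=364815, difference 1.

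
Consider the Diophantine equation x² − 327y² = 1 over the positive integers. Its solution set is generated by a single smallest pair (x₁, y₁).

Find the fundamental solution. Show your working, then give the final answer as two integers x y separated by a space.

217 12

d=327: √d = [18; 12,36] (ℓ=2, even), read p_1/q_1
step 0: (18, 1)  from 18·(1,0) + (0,1)
step 1: (217, 12)  from 12·(18,1) + (1,0)
fundamental: x₁=217, y₁=12  (since 47089 − 327·144 = 1)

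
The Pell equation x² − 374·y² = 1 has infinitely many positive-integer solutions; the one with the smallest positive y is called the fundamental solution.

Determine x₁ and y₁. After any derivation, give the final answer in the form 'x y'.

[19; 2,1,18,1,2,38] for √374; ℓ=6 ⇒ convergent index 5
k=0  a_k=19  p_k/q_k = 19/1
…
k=3  a_k=18  p_k/q_k = 1083/56
k=4  a_k=1  p_k/q_k = 1141/59
k=5  a_k=2  p_k/q_k = 3365/174
→ (3365, 174).  Check: 3365²=11323225, 374·174²=11323224, difference 1.

3365 174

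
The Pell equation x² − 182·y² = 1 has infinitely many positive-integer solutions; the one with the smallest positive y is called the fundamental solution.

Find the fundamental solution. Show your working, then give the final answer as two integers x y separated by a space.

27 2

[13; 2,26] for √182; ℓ=2 ⇒ convergent index 1
step 0: (13, 1)  from 13·(1,0) + (0,1)
step 1: (27, 2)  from 2·(13,1) + (1,0)
(x₁, y₁) = (27, 2);  27² − 182·2² = 1 ✓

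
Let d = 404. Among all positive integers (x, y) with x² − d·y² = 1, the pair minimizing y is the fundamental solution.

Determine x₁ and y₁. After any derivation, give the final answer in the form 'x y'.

√404 → a₀=20, period (10,40); ℓ=2 even so k=1
a_0=20:  p_0=20·1+0=20,  q_0=20·0+1=1
a_1=10:  p_1=10·20+1=201,  q_1=10·1+0=10
fundamental: x₁=201, y₁=10  (since 40401 − 404·100 = 1)

201 10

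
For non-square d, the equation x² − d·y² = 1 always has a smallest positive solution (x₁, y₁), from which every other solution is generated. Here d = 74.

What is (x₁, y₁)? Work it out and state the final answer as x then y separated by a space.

d=74: √d = [8; 1,1,1,1,16] (ℓ=5, odd), read p_9/q_9
a_0=8:  p_0=8·1+0=8,  q_0=8·0+1=1
a_1=1:  p_1=1·8+1=9,  q_1=1·1+0=1
…
a_3=1:  p_3=1·17+9=26,  q_3=1·2+1=3
…
a_6=1:  p_6=1·714+43=757,  q_6=1·83+5=88
…
a_8=1:  p_8=1·1471+757=2228,  q_8=1·171+88=259
a_9=1:  p_9=1·2228+1471=3699,  q_9=1·259+171=430
→ (3699, 430).  Check: 3699²=13682601, 74·430²=13682600, difference 1.

3699 430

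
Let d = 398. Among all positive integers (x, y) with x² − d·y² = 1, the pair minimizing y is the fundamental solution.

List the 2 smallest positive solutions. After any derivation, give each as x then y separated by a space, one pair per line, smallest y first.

399 20
318401 15960

√398 = [19; 1,18,1,38, …], period ℓ=4 (even) → k=3
step 0: (19, 1)  from 19·(1,0) + (0,1)
…
step 2: (379, 19)  from 18·(20,1) + (19,1)
step 3: (399, 20)  from 1·(379,19) + (20,1)
fundamental: x₁=399, y₁=20  (since 159201 − 398·400 = 1)
(399+20√398)^2 = 318401 + 15960√398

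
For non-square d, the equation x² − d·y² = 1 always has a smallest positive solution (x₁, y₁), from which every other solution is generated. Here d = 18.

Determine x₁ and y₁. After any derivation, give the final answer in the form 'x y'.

d=18: √d = [4; 4,8] (ℓ=2, even), read p_1/q_1
a_0=4:  p_0=4·1+0=4,  q_0=4·0+1=1
a_1=4:  p_1=4·4+1=17,  q_1=4·1+0=4
→ (17, 4).  Check: 17²=289, 18·4²=288, difference 1.

17 4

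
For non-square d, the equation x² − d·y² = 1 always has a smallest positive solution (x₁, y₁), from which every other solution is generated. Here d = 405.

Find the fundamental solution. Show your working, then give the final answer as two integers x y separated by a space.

161 8

√405 → a₀=20, period (8,40); ℓ=2 even so k=1
i=0: a=20 ⇒ p=20, q=1
i=1: a=8 ⇒ p=161, q=8
fundamental: x₁=161, y₁=8  (since 25921 − 405·64 = 1)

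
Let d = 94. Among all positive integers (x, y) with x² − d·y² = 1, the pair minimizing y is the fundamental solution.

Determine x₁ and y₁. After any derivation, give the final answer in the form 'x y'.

√94 → a₀=9, period (1,2,3,1,1,…,2,1,18); ℓ=16 even so k=15
k=0  a_k=9  p_k/q_k = 9/1
…
k=5  a_k=1  p_k/q_k = 223/23
…
k=8  a_k=8  p_k/q_k = 12953/1336
k=9  a_k=1  p_k/q_k = 14417/1487
…
k=12  a_k=1  p_k/q_k = 184493/19029
…
k=14  a_k=2  p_k/q_k = 1490361/153719
k=15  a_k=1  p_k/q_k = 2143295/221064
→ (2143295, 221064).  Check: 2143295²=4593713457025, 94·221064²=4593713457024, difference 1.

2143295 221064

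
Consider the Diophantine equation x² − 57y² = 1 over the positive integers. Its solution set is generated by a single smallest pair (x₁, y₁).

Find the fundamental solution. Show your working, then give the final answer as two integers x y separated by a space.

151 20

d=57: √d = [7; 1,1,4,1,1,14] (ℓ=6, even), read p_5/q_5
step 0: (7, 1)  from 7·(1,0) + (0,1)
…
step 2: (15, 2)  from 1·(8,1) + (7,1)
step 3: (68, 9)  from 4·(15,2) + (8,1)
step 4: (83, 11)  from 1·(68,9) + (15,2)
step 5: (151, 20)  from 1·(83,11) + (68,9)
fundamental: x₁=151, y₁=20  (since 22801 − 57·400 = 1)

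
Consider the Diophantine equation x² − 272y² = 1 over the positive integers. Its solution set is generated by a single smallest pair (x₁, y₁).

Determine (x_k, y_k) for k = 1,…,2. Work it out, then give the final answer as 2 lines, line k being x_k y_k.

√272 = [16; 2,32, …], period ℓ=2 (even) → k=1
k=0  a_k=16  p_k/q_k = 16/1
k=1  a_k=2  p_k/q_k = 33/2
→ (33, 2).  Check: 33²=1089, 272·2²=1088, difference 1.
k=2:  x_2 = 33·33+272·2·2 = 2177,  y_2 = 33·2+2·33 = 132

33 2
2177 132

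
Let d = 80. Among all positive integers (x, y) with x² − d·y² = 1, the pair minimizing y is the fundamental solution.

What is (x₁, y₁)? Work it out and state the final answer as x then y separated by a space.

9 1

√80 = [8; 1,16, …], period ℓ=2 (even) → k=1
a_0=8:  p_0=8·1+0=8,  q_0=8·0+1=1
a_1=1:  p_1=1·8+1=9,  q_1=1·1+0=1
→ (9, 1).  Check: 9²=81, 80·1²=80, difference 1.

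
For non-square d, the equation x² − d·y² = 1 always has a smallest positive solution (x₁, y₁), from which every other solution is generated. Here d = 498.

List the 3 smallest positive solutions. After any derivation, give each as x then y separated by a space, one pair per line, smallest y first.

√498 → a₀=22, period (3,6,22,6,3,44); ℓ=6 even so k=5
step 0: (22, 1)  from 22·(1,0) + (0,1)
…
step 3: (9395, 421)  from 22·(424,19) + (67,3)
step 4: (56794, 2545)  from 6·(9395,421) + (424,19)
step 5: (179777, 8056)  from 3·(56794,2545) + (9395,421)
fundamental: x₁=179777, y₁=8056  (since 32319769729 − 498·64899136 = 1)
k=2:  x_2 = 179777·179777+498·8056·8056 = 64639539457,  y_2 = 179777·8056+8056·179777 = 2896567024
k=3:  x_3 = 179777·64639539457+498·8056·2896567024 = 23241404969742401,  y_3 = 179777·2896567024+8056·64639539457 = 1041472259739240

179777 8056
64639539457 2896567024
23241404969742401 1041472259739240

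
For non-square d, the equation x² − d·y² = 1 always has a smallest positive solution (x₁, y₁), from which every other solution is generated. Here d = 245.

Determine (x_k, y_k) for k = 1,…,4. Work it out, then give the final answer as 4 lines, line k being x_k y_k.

51841 3312
5374978561 343394784
557288527109761 35603857991376
57780789062419261441 3691479203918451648

[15; 1,1,1,7,6,7,1,1,1,30] for √245; ℓ=10 ⇒ convergent index 9
i=0: a=15 ⇒ p=15, q=1
…
i=4: a=7 ⇒ p=360, q=23
…
i=8: a=1 ⇒ p=33825, q=2161
i=9: a=1 ⇒ p=51841, q=3312
fundamental: x₁=51841, y₁=3312  (since 2687489281 − 245·10969344 = 1)
n=2: (51841,3312)∘(51841,3312) = (51841·51841+245·3312·3312, 51841·3312+3312·51841) = (5374978561,343394784)
n=3: (5374978561,343394784)∘(51841,3312) = (51841·5374978561+245·3312·343394784, 51841·343394784+3312·5374978561) = (557288527109761,35603857991376)
n=4: (557288527109761,35603857991376)∘(51841,3312) = (51841·557288527109761+245·3312·35603857991376, 51841·35603857991376+3312·557288527109761) = (57780789062419261441,3691479203918451648)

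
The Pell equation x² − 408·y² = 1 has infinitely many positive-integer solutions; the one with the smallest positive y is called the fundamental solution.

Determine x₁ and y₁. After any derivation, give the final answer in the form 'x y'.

√408 = [20; 5,40, …], period ℓ=2 (even) → k=1
i=0: a=20 ⇒ p=20, q=1
i=1: a=5 ⇒ p=101, q=5
fundamental: x₁=101, y₁=5  (since 10201 − 408·25 = 1)

101 5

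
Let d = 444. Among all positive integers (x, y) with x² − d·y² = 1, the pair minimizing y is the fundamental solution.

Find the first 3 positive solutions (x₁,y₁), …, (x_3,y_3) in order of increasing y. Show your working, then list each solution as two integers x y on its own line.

√444 → a₀=21, period (14,42); ℓ=2 even so k=1
i=0: a=21 ⇒ p=21, q=1
i=1: a=14 ⇒ p=295, q=14
(x₁, y₁) = (295, 14);  295² − 444·14² = 1 ✓
(x_2, y_2) = (295·295 + 444·14·14, 295·14 + 14·295) = (174049, 8260)
(x_3, y_3) = (295·174049 + 444·14·8260, 295·8260 + 14·174049) = (102688615, 4873386)

295 14
174049 8260
102688615 4873386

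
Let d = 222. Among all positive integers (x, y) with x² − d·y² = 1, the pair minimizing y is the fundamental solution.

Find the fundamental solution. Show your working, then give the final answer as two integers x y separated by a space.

149 10

√222 → a₀=14, period (1,8,1,28); ℓ=4 even so k=3
step 0: (14, 1)  from 14·(1,0) + (0,1)
…
step 2: (134, 9)  from 8·(15,1) + (14,1)
step 3: (149, 10)  from 1·(134,9) + (15,1)
→ (149, 10).  Check: 149²=22201, 222·10²=22200, difference 1.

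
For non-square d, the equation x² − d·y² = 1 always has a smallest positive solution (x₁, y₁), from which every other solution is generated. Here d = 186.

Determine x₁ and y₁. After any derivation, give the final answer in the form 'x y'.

7501 550

[13; 1,1,1,3,4,3,1,1,1,26] for √186; ℓ=10 ⇒ convergent index 9
k=0  a_k=13  p_k/q_k = 13/1
k=1  a_k=1  p_k/q_k = 14/1
…
k=3  a_k=1  p_k/q_k = 41/3
k=4  a_k=3  p_k/q_k = 150/11
k=5  a_k=4  p_k/q_k = 641/47
k=6  a_k=3  p_k/q_k = 2073/152
k=7  a_k=1  p_k/q_k = 2714/199
k=8  a_k=1  p_k/q_k = 4787/351
k=9  a_k=1  p_k/q_k = 7501/550
fundamental: x₁=7501, y₁=550  (since 56265001 − 186·302500 = 1)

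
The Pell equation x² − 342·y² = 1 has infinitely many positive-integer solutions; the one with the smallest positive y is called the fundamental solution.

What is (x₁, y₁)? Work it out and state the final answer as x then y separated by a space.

√342 = [18; 2,36, …], period ℓ=2 (even) → k=1
k=0  a_k=18  p_k/q_k = 18/1
k=1  a_k=2  p_k/q_k = 37/2
fundamental: x₁=37, y₁=2  (since 1369 − 342·4 = 1)

37 2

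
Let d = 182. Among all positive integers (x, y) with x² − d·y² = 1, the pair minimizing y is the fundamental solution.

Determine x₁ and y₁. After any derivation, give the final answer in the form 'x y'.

√182 = [13; 2,26, …], period ℓ=2 (even) → k=1
k=0  a_k=13  p_k/q_k = 13/1
k=1  a_k=2  p_k/q_k = 27/2
(x₁, y₁) = (27, 2);  27² − 182·2² = 1 ✓

27 2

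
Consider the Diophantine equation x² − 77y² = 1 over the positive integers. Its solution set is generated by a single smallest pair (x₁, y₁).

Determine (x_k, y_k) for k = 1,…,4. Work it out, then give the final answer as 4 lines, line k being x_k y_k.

351 40
246401 28080
172973151 19712120
121426905601 13837880160

√77 → a₀=8, period (1,3,2,3,1,16); ℓ=6 even so k=5
k=0  a_k=8  p_k/q_k = 8/1
…
k=4  a_k=3  p_k/q_k = 272/31
k=5  a_k=1  p_k/q_k = 351/40
fundamental: x₁=351, y₁=40  (since 123201 − 77·1600 = 1)
n=2: (351,40)∘(351,40) = (351·351+77·40·40, 351·40+40·351) = (246401,28080)
n=3: (246401,28080)∘(351,40) = (351·246401+77·40·28080, 351·28080+40·246401) = (172973151,19712120)
n=4: (172973151,19712120)∘(351,40) = (351·172973151+77·40·19712120, 351·19712120+40·172973151) = (121426905601,13837880160)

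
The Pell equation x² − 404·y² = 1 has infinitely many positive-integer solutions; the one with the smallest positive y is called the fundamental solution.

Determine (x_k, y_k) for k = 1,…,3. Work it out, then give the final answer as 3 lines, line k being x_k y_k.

201 10
80801 4020
32481801 1616030

d=404: √d = [20; 10,40] (ℓ=2, even), read p_1/q_1
step 0: (20, 1)  from 20·(1,0) + (0,1)
step 1: (201, 10)  from 10·(20,1) + (1,0)
fundamental: x₁=201, y₁=10  (since 40401 − 404·100 = 1)
(x_2, y_2) = (201·201 + 404·10·10, 201·10 + 10·201) = (80801, 4020)
(x_3, y_3) = (201·80801 + 404·10·4020, 201·4020 + 10·80801) = (32481801, 1616030)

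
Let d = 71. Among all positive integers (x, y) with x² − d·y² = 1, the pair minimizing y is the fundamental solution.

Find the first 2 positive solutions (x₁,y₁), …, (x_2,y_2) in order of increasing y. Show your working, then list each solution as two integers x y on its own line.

3480 413
24220799 2874480

√71 → a₀=8, period (2,2,1,7,1,2,2,16); ℓ=8 even so k=7
a_0=8:  p_0=8·1+0=8,  q_0=8·0+1=1
a_1=2:  p_1=2·8+1=17,  q_1=2·1+0=2
a_2=2:  p_2=2·17+8=42,  q_2=2·2+1=5
a_3=1:  p_3=1·42+17=59,  q_3=1·5+2=7
a_4=7:  p_4=7·59+42=455,  q_4=7·7+5=54
…
a_6=2:  p_6=2·514+455=1483,  q_6=2·61+54=176
a_7=2:  p_7=2·1483+514=3480,  q_7=2·176+61=413
→ (3480, 413).  Check: 3480²=12110400, 71·413²=12110399, difference 1.
(3480+413√71)^2 = 24220799 + 2874480√71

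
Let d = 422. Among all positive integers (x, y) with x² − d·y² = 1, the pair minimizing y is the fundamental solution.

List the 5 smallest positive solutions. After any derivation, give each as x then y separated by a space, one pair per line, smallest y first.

7022501 341850
98631040590001 4801283933700
1385273162348638202501 67434042451384025550
19456164335732849620362360001 947111261097768740333867400
273261867007695159110526238300562501 13302179556340616719484196916709250

[20; 1,1,5,2,1,…,1,1,40] for √422; ℓ=14 ⇒ convergent index 13
step 0: (20, 1)  from 20·(1,0) + (0,1)
step 1: (21, 1)  from 1·(20,1) + (1,0)
…
step 10: (598859, 29152)  from 2·(217526,10589) + (163807,7974)
…
step 12: (3810680, 185501)  from 1·(3211821,156349) + (598859,29152)
step 13: (7022501, 341850)  from 1·(3810680,185501) + (3211821,156349)
→ (7022501, 341850).  Check: 7022501²=49315520295001, 422·341850²=49315520295000, difference 1.
n=2: (7022501,341850)∘(7022501,341850) = (7022501·7022501+422·341850·341850, 7022501·341850+341850·7022501) = (98631040590001,4801283933700)
n=3: (98631040590001,4801283933700)∘(7022501,341850) = (7022501·98631040590001+422·341850·4801283933700, 7022501·4801283933700+341850·98631040590001) = (1385273162348638202501,67434042451384025550)
n=4: (1385273162348638202501,67434042451384025550)∘(7022501,341850) = (7022501·1385273162348638202501+422·341850·67434042451384025550, 7022501·67434042451384025550+341850·1385273162348638202501) = (19456164335732849620362360001,947111261097768740333867400)
n=5: (19456164335732849620362360001,947111261097768740333867400)∘(7022501,341850) = (7022501·19456164335732849620362360001+422·341850·947111261097768740333867400, 7022501·947111261097768740333867400+341850·19456164335732849620362360001) = (273261867007695159110526238300562501,13302179556340616719484196916709250)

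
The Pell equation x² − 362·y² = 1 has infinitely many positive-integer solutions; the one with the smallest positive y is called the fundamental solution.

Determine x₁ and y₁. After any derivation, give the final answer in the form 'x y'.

d=362: √d = [19; 38] (ℓ=1, odd), read p_1/q_1
step 0: (19, 1)  from 19·(1,0) + (0,1)
step 1: (723, 38)  from 38·(19,1) + (1,0)
fundamental: x₁=723, y₁=38  (since 522729 − 362·1444 = 1)

723 38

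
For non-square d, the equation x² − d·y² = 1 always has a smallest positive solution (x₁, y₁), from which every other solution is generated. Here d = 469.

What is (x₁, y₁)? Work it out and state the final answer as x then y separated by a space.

137215 6336

√469 = [21; 1,1,1,10,6,10,1,1,1,42, …], period ℓ=10 (even) → k=9
step 0: (21, 1)  from 21·(1,0) + (0,1)
…
step 4: (693, 32)  from 10·(65,3) + (43,2)
…
step 7: (47146, 2177)  from 1·(42923,1982) + (4223,195)
step 8: (90069, 4159)  from 1·(47146,2177) + (42923,1982)
step 9: (137215, 6336)  from 1·(90069,4159) + (47146,2177)
→ (137215, 6336).  Check: 137215²=18827956225, 469·6336²=18827956224, difference 1.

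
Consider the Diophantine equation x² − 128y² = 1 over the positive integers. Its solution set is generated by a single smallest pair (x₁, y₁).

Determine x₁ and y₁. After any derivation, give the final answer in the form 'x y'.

577 51

√128 → a₀=11, period (3,5,3,22); ℓ=4 even so k=3
step 0: (11, 1)  from 11·(1,0) + (0,1)
…
step 2: (181, 16)  from 5·(34,3) + (11,1)
step 3: (577, 51)  from 3·(181,16) + (34,3)
→ (577, 51).  Check: 577²=332929, 128·51²=332928, difference 1.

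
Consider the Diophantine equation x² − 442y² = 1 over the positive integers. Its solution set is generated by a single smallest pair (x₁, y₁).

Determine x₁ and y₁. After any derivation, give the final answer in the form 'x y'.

883 42

√442 → a₀=21, period (42); ℓ=1 odd so k=1
i=0: a=21 ⇒ p=21, q=1
i=1: a=42 ⇒ p=883, q=42
(x₁, y₁) = (883, 42);  883² − 442·42² = 1 ✓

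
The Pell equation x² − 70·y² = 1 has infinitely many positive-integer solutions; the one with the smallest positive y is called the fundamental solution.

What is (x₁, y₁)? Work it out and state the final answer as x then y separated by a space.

[8; 2,1,2,1,2,16] for √70; ℓ=6 ⇒ convergent index 5
k=0  a_k=8  p_k/q_k = 8/1
k=1  a_k=2  p_k/q_k = 17/2
…
k=3  a_k=2  p_k/q_k = 67/8
k=4  a_k=1  p_k/q_k = 92/11
k=5  a_k=2  p_k/q_k = 251/30
fundamental: x₁=251, y₁=30  (since 63001 − 70·900 = 1)

251 30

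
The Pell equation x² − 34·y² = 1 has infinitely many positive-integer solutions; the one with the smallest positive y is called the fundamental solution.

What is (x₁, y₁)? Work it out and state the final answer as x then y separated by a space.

[5; 1,4,1,10] for √34; ℓ=4 ⇒ convergent index 3
a_0=5:  p_0=5·1+0=5,  q_0=5·0+1=1
…
a_2=4:  p_2=4·6+5=29,  q_2=4·1+1=5
a_3=1:  p_3=1·29+6=35,  q_3=1·5+1=6
(x₁, y₁) = (35, 6);  35² − 34·6² = 1 ✓

35 6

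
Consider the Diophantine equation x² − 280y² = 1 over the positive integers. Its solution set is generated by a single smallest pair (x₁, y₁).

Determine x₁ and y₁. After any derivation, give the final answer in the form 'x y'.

d=280: √d = [16; 1,2,1,2,1,32] (ℓ=6, even), read p_5/q_5
k=0  a_k=16  p_k/q_k = 16/1
…
k=2  a_k=2  p_k/q_k = 50/3
k=3  a_k=1  p_k/q_k = 67/4
k=4  a_k=2  p_k/q_k = 184/11
k=5  a_k=1  p_k/q_k = 251/15
→ (251, 15).  Check: 251²=63001, 280·15²=63000, difference 1.

251 15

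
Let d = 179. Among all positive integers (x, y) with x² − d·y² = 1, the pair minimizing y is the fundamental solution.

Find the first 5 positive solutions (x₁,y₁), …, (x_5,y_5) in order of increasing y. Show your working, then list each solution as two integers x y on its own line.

√179 = [13; 2,1,1,1,3,…,1,2,26, …], period ℓ=14 (even) → k=13
k=0  a_k=13  p_k/q_k = 13/1
…
k=4  a_k=1  p_k/q_k = 107/8
k=5  a_k=3  p_k/q_k = 388/29
…
k=7  a_k=13  p_k/q_k = 26999/2018
…
k=12  a_k=1  p_k/q_k = 1588459/118727
k=13  a_k=2  p_k/q_k = 4190210/313191
→ (4190210, 313191).  Check: 4190210²=17557859844100, 179·313191²=17557859844099, difference 1.
k=2:  x_2 = 4190210·4190210+179·313191·313191 = 35115719688199,  y_2 = 4190210·313191+313191·4190210 = 2624672120220
k=3:  x_3 = 4190210·35115719688199+179·313191·2624672120220 = 294284479589372473370,  y_3 = 4190210·2624672120220+313191·35115719688199 = 21995854729733779209
k=4:  x_4 = 4190210·294284479589372473370+179·313191·21995854729733779209 = 2466227538440333747559727201,  y_4 = 4190210·21995854729733779209+313191·294284479589372473370 = 184334500894152933286567560
k=5:  x_5 = 4190210·2466227538440333747559727201+179·313191·184334500894152933286567560 = 20668022587695847460244899657331050,  y_5 = 4190210·184334500894152933286567560+313191·2466227538440333747559727201 = 1544800537983355129318686777395991

4190210 313191
35115719688199 2624672120220
294284479589372473370 21995854729733779209
2466227538440333747559727201 184334500894152933286567560
20668022587695847460244899657331050 1544800537983355129318686777395991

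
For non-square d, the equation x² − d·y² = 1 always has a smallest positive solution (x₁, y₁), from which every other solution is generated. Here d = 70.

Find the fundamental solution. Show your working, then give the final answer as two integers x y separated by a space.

251 30

√70 → a₀=8, period (2,1,2,1,2,16); ℓ=6 even so k=5
step 0: (8, 1)  from 8·(1,0) + (0,1)
step 1: (17, 2)  from 2·(8,1) + (1,0)
step 2: (25, 3)  from 1·(17,2) + (8,1)
step 3: (67, 8)  from 2·(25,3) + (17,2)
step 4: (92, 11)  from 1·(67,8) + (25,3)
step 5: (251, 30)  from 2·(92,11) + (67,8)
fundamental: x₁=251, y₁=30  (since 63001 − 70·900 = 1)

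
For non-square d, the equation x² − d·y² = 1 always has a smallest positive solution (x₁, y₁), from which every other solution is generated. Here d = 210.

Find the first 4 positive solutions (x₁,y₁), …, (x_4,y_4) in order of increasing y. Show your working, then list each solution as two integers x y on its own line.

d=210: √d = [14; 2,28] (ℓ=2, even), read p_1/q_1
k=0  a_k=14  p_k/q_k = 14/1
k=1  a_k=2  p_k/q_k = 29/2
→ (29, 2).  Check: 29²=841, 210·2²=840, difference 1.
n=2: (29,2)∘(29,2) = (29·29+210·2·2, 29·2+2·29) = (1681,116)
n=3: (1681,116)∘(29,2) = (29·1681+210·2·116, 29·116+2·1681) = (97469,6726)
n=4: (97469,6726)∘(29,2) = (29·97469+210·2·6726, 29·6726+2·97469) = (5651521,389992)

29 2
1681 116
97469 6726
5651521 389992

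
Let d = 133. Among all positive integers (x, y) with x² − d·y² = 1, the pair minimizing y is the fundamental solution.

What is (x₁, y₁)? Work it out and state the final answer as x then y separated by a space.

√133 → a₀=11, period (1,1,7,5,1,…,1,1,22); ℓ=16 even so k=15
a_0=11:  p_0=11·1+0=11,  q_0=11·0+1=1
a_1=1:  p_1=1·11+1=12,  q_1=1·1+0=1
a_2=1:  p_2=1·12+11=23,  q_2=1·1+1=2
a_3=7:  p_3=7·23+12=173,  q_3=7·2+1=15
…
a_5=1:  p_5=1·888+173=1061,  q_5=1·77+15=92
a_6=1:  p_6=1·1061+888=1949,  q_6=1·92+77=169
a_7=1:  p_7=1·1949+1061=3010,  q_7=1·169+92=261
…
a_12=5:  p_12=5·29927+18948=168583,  q_12=5·2595+1643=14618
a_13=7:  p_13=7·168583+29927=1210008,  q_13=7·14618+2595=104921
a_14=1:  p_14=1·1210008+168583=1378591,  q_14=1·104921+14618=119539
a_15=1:  p_15=1·1378591+1210008=2588599,  q_15=1·119539+104921=224460
(x₁, y₁) = (2588599, 224460);  2588599² − 133·224460² = 1 ✓

2588599 224460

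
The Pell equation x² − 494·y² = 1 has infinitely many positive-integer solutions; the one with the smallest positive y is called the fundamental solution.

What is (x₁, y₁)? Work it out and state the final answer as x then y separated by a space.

d=494: √d = [22; 4,2,2,1,2,1,2,2,4,44] (ℓ=10, even), read p_9/q_9
i=0: a=22 ⇒ p=22, q=1
i=1: a=4 ⇒ p=89, q=4
i=2: a=2 ⇒ p=200, q=9
…
i=6: a=1 ⇒ p=2556, q=115
i=7: a=2 ⇒ p=6979, q=314
i=8: a=2 ⇒ p=16514, q=743
i=9: a=4 ⇒ p=73035, q=3286
(x₁, y₁) = (73035, 3286);  73035² − 494·3286² = 1 ✓

73035 3286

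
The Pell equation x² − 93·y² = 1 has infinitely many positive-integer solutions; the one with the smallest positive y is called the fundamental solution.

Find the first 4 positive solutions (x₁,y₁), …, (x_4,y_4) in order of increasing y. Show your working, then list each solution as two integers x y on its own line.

[9; 1,1,1,4,6,4,1,1,1,18] for √93; ℓ=10 ⇒ convergent index 9
step 0: (9, 1)  from 9·(1,0) + (0,1)
…
step 2: (19, 2)  from 1·(10,1) + (9,1)
step 3: (29, 3)  from 1·(19,2) + (10,1)
step 4: (135, 14)  from 4·(29,3) + (19,2)
step 5: (839, 87)  from 6·(135,14) + (29,3)
step 6: (3491, 362)  from 4·(839,87) + (135,14)
step 7: (4330, 449)  from 1·(3491,362) + (839,87)
step 8: (7821, 811)  from 1·(4330,449) + (3491,362)
step 9: (12151, 1260)  from 1·(7821,811) + (4330,449)
→ (12151, 1260).  Check: 12151²=147646801, 93·1260²=147646800, difference 1.
(x_2, y_2) = (12151·12151 + 93·1260·1260, 12151·1260 + 1260·12151) = (295293601, 30620520)
(x_3, y_3) = (12151·295293601 + 93·1260·30620520, 12151·30620520 + 1260·295293601) = (7176225079351, 744139875780)
(x_4, y_4) = (12151·7176225079351 + 93·1260·744139875780, 12151·744139875780 + 1260·7176225079351) = (174396621583094401, 18084087230585040)

12151 1260
295293601 30620520
7176225079351 744139875780
174396621583094401 18084087230585040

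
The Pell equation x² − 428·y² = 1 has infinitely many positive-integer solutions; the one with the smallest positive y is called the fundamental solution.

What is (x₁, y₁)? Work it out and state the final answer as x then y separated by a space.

1850887 89466

d=428: √d = [20; 1,2,4,1,5,10,5,1,4,2,1,40] (ℓ=12, even), read p_11/q_11
step 0: (20, 1)  from 20·(1,0) + (0,1)
step 1: (21, 1)  from 1·(20,1) + (1,0)
…
step 4: (331, 16)  from 1·(269,13) + (62,3)
step 5: (1924, 93)  from 5·(331,16) + (269,13)
…
step 8: (119350, 5769)  from 1·(99779,4823) + (19571,946)
…
step 10: (1273708, 61567)  from 2·(577179,27899) + (119350,5769)
step 11: (1850887, 89466)  from 1·(1273708,61567) + (577179,27899)
fundamental: x₁=1850887, y₁=89466  (since 3425782686769 − 428·8004165156 = 1)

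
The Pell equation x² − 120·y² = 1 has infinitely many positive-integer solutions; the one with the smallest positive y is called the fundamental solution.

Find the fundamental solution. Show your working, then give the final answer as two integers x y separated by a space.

11 1

√120 = [10; 1,20, …], period ℓ=2 (even) → k=1
step 0: (10, 1)  from 10·(1,0) + (0,1)
step 1: (11, 1)  from 1·(10,1) + (1,0)
fundamental: x₁=11, y₁=1  (since 121 − 120·1 = 1)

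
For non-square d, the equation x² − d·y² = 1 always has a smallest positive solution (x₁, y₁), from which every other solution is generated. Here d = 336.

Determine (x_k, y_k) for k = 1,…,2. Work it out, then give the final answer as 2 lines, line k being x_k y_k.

55 3
6049 330

[18; 3,36] for √336; ℓ=2 ⇒ convergent index 1
k=0  a_k=18  p_k/q_k = 18/1
k=1  a_k=3  p_k/q_k = 55/3
fundamental: x₁=55, y₁=3  (since 3025 − 336·9 = 1)
(x_2, y_2) = (55·55 + 336·3·3, 55·3 + 3·55) = (6049, 330)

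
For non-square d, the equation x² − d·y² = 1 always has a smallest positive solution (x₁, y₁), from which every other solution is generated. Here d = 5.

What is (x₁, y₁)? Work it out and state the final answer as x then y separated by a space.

9 4

[2; 4] for √5; ℓ=1 ⇒ convergent index 1
a_0=2:  p_0=2·1+0=2,  q_0=2·0+1=1
a_1=4:  p_1=4·2+1=9,  q_1=4·1+0=4
fundamental: x₁=9, y₁=4  (since 81 − 5·16 = 1)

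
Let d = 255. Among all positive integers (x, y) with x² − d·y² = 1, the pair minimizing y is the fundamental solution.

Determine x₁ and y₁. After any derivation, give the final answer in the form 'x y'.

16 1

d=255: √d = [15; 1,30] (ℓ=2, even), read p_1/q_1
a_0=15:  p_0=15·1+0=15,  q_0=15·0+1=1
a_1=1:  p_1=1·15+1=16,  q_1=1·1+0=1
→ (16, 1).  Check: 16²=256, 255·1²=255, difference 1.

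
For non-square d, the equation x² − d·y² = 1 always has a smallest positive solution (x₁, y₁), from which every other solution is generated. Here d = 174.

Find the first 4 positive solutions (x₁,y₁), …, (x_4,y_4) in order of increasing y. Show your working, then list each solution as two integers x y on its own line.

√174 = [13; 5,4,5,26, …], period ℓ=4 (even) → k=3
a_0=13:  p_0=13·1+0=13,  q_0=13·0+1=1
…
a_2=4:  p_2=4·66+13=277,  q_2=4·5+1=21
a_3=5:  p_3=5·277+66=1451,  q_3=5·21+5=110
(x₁, y₁) = (1451, 110);  1451² − 174·110² = 1 ✓
(x_2, y_2) = (1451·1451 + 174·110·110, 1451·110 + 110·1451) = (4210801, 319220)
(x_3, y_3) = (1451·4210801 + 174·110·319220, 1451·319220 + 110·4210801) = (12219743051, 926376330)
(x_4, y_4) = (1451·12219743051 + 174·110·926376330, 1451·926376330 + 110·12219743051) = (35461690123201, 2688343790440)

1451 110
4210801 319220
12219743051 926376330
35461690123201 2688343790440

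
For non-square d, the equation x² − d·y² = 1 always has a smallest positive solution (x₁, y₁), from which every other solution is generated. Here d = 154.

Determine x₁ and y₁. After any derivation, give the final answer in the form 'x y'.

d=154: √d = [12; 2,2,3,1,2,1,3,2,2,24] (ℓ=10, even), read p_9/q_9
step 0: (12, 1)  from 12·(1,0) + (0,1)
step 1: (25, 2)  from 2·(12,1) + (1,0)
step 2: (62, 5)  from 2·(25,2) + (12,1)
step 3: (211, 17)  from 3·(62,5) + (25,2)
…
step 5: (757, 61)  from 2·(273,22) + (211,17)
step 6: (1030, 83)  from 1·(757,61) + (273,22)
step 7: (3847, 310)  from 3·(1030,83) + (757,61)
step 8: (8724, 703)  from 2·(3847,310) + (1030,83)
step 9: (21295, 1716)  from 2·(8724,703) + (3847,310)
(x₁, y₁) = (21295, 1716);  21295² − 154·1716² = 1 ✓

21295 1716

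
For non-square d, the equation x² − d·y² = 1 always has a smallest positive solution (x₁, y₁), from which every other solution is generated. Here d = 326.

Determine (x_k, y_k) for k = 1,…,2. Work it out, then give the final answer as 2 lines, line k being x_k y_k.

325 18
211249 11700

√326 → a₀=18, period (18,36); ℓ=2 even so k=1
k=0  a_k=18  p_k/q_k = 18/1
k=1  a_k=18  p_k/q_k = 325/18
fundamental: x₁=325, y₁=18  (since 105625 − 326·324 = 1)
(325+18√326)^2 = 211249 + 11700√326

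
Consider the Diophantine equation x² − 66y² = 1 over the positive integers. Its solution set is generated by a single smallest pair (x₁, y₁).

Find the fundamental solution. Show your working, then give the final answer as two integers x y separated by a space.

65 8

√66 → a₀=8, period (8,16); ℓ=2 even so k=1
i=0: a=8 ⇒ p=8, q=1
i=1: a=8 ⇒ p=65, q=8
→ (65, 8).  Check: 65²=4225, 66·8²=4224, difference 1.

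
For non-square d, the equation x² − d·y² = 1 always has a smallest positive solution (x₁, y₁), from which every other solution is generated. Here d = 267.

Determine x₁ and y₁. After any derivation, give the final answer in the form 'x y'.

2402 147

√267 → a₀=16, period (2,1,15,1,2,32); ℓ=6 even so k=5
i=0: a=16 ⇒ p=16, q=1
i=1: a=2 ⇒ p=33, q=2
…
i=3: a=15 ⇒ p=768, q=47
i=4: a=1 ⇒ p=817, q=50
i=5: a=2 ⇒ p=2402, q=147
fundamental: x₁=2402, y₁=147  (since 5769604 − 267·21609 = 1)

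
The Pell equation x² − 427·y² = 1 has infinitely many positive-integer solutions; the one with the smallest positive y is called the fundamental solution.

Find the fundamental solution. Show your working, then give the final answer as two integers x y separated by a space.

62 3

[20; 1,1,1,40] for √427; ℓ=4 ⇒ convergent index 3
step 0: (20, 1)  from 20·(1,0) + (0,1)
…
step 2: (41, 2)  from 1·(21,1) + (20,1)
step 3: (62, 3)  from 1·(41,2) + (21,1)
→ (62, 3).  Check: 62²=3844, 427·3²=3843, difference 1.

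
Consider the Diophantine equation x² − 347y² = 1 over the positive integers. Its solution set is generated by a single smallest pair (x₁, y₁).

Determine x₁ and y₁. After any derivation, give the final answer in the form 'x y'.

√347 = [18; 1,1,1,2,4,…,1,1,36, …], period ℓ=14 (even) → k=13
k=0  a_k=18  p_k/q_k = 18/1
…
k=3  a_k=1  p_k/q_k = 56/3
…
k=6  a_k=1  p_k/q_k = 801/43
k=7  a_k=17  p_k/q_k = 14269/766
k=8  a_k=1  p_k/q_k = 15070/809
k=9  a_k=4  p_k/q_k = 74549/4002
k=10  a_k=2  p_k/q_k = 164168/8813
…
k=12  a_k=1  p_k/q_k = 402885/21628
k=13  a_k=1  p_k/q_k = 641602/34443
→ (641602, 34443).  Check: 641602²=411653126404, 347·34443²=411653126403, difference 1.

641602 34443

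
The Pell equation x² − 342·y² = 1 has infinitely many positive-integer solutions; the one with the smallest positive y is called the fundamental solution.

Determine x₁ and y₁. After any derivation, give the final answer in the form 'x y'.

√342 → a₀=18, period (2,36); ℓ=2 even so k=1
step 0: (18, 1)  from 18·(1,0) + (0,1)
step 1: (37, 2)  from 2·(18,1) + (1,0)
fundamental: x₁=37, y₁=2  (since 1369 − 342·4 = 1)

37 2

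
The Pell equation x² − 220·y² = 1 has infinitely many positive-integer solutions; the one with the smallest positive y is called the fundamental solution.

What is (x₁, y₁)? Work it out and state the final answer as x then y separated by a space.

√220 → a₀=14, period (1,4,1,28); ℓ=4 even so k=3
k=0  a_k=14  p_k/q_k = 14/1
…
k=2  a_k=4  p_k/q_k = 74/5
k=3  a_k=1  p_k/q_k = 89/6
(x₁, y₁) = (89, 6);  89² − 220·6² = 1 ✓

89 6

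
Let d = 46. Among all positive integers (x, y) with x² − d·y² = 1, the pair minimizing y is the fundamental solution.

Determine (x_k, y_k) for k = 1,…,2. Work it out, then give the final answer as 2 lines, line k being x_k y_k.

24335 3588
1184384449 174627960

√46 = [6; 1,3,1,1,2,6,2,1,1,3,1,12, …], period ℓ=12 (even) → k=11
a_0=6:  p_0=6·1+0=6,  q_0=6·0+1=1
…
a_3=1:  p_3=1·27+7=34,  q_3=1·4+1=5
a_4=1:  p_4=1·34+27=61,  q_4=1·5+4=9
a_5=2:  p_5=2·61+34=156,  q_5=2·9+5=23
a_6=6:  p_6=6·156+61=997,  q_6=6·23+9=147
a_7=2:  p_7=2·997+156=2150,  q_7=2·147+23=317
a_8=1:  p_8=1·2150+997=3147,  q_8=1·317+147=464
…
a_10=3:  p_10=3·5297+3147=19038,  q_10=3·781+464=2807
a_11=1:  p_11=1·19038+5297=24335,  q_11=1·2807+781=3588
(x₁, y₁) = (24335, 3588);  24335² − 46·3588² = 1 ✓
(24335+3588√46)^2 = 1184384449 + 174627960√46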